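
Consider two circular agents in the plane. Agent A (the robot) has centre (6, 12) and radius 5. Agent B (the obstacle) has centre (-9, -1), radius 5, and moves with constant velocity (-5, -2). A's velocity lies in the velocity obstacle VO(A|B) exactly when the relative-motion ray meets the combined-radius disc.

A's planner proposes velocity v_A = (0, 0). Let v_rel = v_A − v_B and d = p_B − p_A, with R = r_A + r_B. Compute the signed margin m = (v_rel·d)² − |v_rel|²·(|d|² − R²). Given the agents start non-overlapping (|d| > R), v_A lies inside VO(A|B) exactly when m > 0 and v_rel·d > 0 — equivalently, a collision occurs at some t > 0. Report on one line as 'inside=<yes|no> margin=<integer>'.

d = (-15, -13),  |d|² = 394;  R = 5+5 = 10,  c = 394−10² = 294
v_rel = (5, 2),  |v_rel|² = 29;  v_rel·d = (5)·(-15) + (2)·(-13) = -101
29·t² + 202·t + 294 = 0  ⇒  m = (-101)² − 29·294 = 1675
m = 1675 > 0,  v_rel·d = -101 < 0  ⇒  outside

inside=no margin=1675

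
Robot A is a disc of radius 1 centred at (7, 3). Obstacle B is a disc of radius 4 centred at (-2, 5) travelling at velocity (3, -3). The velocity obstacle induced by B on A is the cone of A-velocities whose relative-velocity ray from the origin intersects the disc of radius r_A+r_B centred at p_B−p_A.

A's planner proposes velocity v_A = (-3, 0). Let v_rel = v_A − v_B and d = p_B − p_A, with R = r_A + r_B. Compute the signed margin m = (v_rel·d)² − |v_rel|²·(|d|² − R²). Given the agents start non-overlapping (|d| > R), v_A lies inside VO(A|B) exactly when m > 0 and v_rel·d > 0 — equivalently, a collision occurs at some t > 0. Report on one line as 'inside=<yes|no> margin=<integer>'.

d = (-9, 2),  |d|² = 85;  R = 1+4 = 5,  c = 85−5² = 60
v_rel = (-6, 3),  |v_rel|² = 45;  v_rel·d = (-6)·(-9) + (3)·(2) = 60
45·t² − 120·t + 60 = 0  ⇒  m = 60² − 45·60 = 900
m = 900 > 0,  v_rel·d = 60 > 0  ⇒  inside

inside=yes margin=900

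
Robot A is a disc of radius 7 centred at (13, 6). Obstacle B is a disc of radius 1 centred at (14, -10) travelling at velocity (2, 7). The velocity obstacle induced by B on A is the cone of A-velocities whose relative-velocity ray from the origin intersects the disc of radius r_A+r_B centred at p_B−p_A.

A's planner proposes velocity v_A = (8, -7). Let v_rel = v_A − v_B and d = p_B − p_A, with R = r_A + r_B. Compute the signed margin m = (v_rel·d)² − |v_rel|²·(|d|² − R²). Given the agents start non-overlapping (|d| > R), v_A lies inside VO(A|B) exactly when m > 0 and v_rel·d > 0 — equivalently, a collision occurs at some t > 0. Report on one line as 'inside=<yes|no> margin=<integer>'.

d = (1, -16),  |d|² = 257;  R = 7+1 = 8,  c = 257−8² = 193
v_rel = (6, -14),  |v_rel|² = 232;  v_rel·d = (6)·(1) + (-14)·(-16) = 230
232·t² − 460·t + 193 = 0  ⇒  m = 230² − 232·193 = 8124
m = 8124 > 0,  v_rel·d = 230 > 0  ⇒  inside

inside=yes margin=8124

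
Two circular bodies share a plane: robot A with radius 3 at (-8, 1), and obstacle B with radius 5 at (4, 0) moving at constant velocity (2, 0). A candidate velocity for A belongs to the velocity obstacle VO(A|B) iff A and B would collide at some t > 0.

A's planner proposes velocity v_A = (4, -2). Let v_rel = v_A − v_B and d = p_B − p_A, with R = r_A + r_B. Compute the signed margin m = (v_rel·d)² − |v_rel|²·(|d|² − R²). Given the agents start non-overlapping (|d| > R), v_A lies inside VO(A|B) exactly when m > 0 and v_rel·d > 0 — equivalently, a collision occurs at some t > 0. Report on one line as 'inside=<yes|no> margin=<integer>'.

d = (12, -1),  |d|² = 145;  R = 3+5 = 8,  c = 145−8² = 81
v_rel = (2, -2),  |v_rel|² = 8;  v_rel·d = (2)·(12) + (-2)·(-1) = 26
8·t² − 52·t + 81 = 0  ⇒  m = 26² − 8·81 = 28
m = 28 > 0,  v_rel·d = 26 > 0  ⇒  inside

inside=yes margin=28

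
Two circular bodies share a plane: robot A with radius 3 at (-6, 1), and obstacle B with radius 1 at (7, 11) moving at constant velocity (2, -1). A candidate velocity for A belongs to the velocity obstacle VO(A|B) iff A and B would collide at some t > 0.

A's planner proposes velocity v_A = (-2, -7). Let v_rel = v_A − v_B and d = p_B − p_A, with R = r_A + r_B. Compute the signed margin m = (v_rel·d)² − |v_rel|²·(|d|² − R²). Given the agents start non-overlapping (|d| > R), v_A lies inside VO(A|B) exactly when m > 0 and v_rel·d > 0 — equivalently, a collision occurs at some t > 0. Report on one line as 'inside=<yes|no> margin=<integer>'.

d = (13, 10),  |d|² = 269;  R = 3+1 = 4,  c = 269−4² = 253
v_rel = (-4, -6),  |v_rel|² = 52;  v_rel·d = (-4)·(13) + (-6)·(10) = -112
52·t² + 224·t + 253 = 0  ⇒  m = (-112)² − 52·253 = -612
m = -612 < 0,  v_rel·d = -112 < 0  ⇒  outside

inside=no margin=-612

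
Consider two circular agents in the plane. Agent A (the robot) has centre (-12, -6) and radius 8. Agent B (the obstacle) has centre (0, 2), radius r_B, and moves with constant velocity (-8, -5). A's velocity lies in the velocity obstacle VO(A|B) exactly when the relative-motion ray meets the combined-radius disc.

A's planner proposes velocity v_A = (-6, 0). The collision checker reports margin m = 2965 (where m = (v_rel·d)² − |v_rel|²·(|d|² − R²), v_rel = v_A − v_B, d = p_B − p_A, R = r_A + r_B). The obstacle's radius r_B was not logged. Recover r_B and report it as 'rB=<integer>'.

m = 2965
d = (12, 8);  v_rel = (2, 5),  |v_rel|² = 29
v_rel×d = (2)·(8) − (5)·(12) = -44
since m = R²·29 − (-44)²:  R² = (1936 + 2965) / 29 = 169
R = √169 = 13  ⇒  r_B = 13 − 8 = 5

rB=5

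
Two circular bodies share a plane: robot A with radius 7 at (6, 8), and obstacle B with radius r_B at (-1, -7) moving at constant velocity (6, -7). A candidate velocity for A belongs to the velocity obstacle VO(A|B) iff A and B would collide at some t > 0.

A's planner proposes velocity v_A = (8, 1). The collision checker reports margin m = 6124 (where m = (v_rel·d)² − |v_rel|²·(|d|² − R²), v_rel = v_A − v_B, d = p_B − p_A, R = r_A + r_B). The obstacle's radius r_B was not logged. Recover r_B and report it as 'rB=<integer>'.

m = 6124
d = (-7, -15);  v_rel = (2, 8),  |v_rel|² = 68
v_rel×d = (2)·(-15) − (8)·(-7) = 26
since m = R²·68 − 26²:  R² = (676 + 6124) / 68 = 100
R = √100 = 10  ⇒  r_B = 10 − 7 = 3

rB=3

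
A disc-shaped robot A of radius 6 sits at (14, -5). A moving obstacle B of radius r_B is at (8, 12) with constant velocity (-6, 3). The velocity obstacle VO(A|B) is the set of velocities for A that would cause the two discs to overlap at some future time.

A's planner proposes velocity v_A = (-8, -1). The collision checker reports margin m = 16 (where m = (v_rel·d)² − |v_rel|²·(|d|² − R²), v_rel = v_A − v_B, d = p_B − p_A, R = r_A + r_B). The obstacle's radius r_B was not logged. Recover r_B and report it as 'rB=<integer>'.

m = 16
d = (-6, 17);  v_rel = (-2, -4),  |v_rel|² = 20
v_rel×d = (-2)·(17) − (-4)·(-6) = -58
since m = R²·20 − (-58)²:  R² = (3364 + 16) / 20 = 169
R = √169 = 13  ⇒  r_B = 13 − 6 = 7

rB=7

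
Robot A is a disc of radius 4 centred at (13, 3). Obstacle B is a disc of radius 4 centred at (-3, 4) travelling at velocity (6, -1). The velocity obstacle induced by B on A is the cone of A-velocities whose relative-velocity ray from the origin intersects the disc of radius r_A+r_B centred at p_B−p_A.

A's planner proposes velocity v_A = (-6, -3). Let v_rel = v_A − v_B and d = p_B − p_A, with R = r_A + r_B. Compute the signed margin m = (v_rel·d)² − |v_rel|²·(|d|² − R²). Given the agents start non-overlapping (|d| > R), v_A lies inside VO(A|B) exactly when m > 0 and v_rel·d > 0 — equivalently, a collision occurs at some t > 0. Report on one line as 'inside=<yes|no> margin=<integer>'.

d = (-16, 1),  |d|² = 257;  R = 4+4 = 8,  c = 257−8² = 193
v_rel = (-12, -2),  |v_rel|² = 148;  v_rel·d = (-12)·(-16) + (-2)·(1) = 190
148·t² − 380·t + 193 = 0  ⇒  m = 190² − 148·193 = 7536
m = 7536 > 0,  v_rel·d = 190 > 0  ⇒  inside

inside=yes margin=7536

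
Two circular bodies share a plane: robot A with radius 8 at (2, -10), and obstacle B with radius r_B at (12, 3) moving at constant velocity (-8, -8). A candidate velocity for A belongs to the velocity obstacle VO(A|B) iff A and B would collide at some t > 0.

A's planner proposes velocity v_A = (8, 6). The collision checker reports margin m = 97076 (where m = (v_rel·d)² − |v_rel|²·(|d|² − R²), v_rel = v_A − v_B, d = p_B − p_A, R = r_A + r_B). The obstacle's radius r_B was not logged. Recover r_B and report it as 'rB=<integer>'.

m = 97076
d = (10, 13);  v_rel = (16, 14),  |v_rel|² = 452
v_rel×d = (16)·(13) − (14)·(10) = 68
since m = R²·452 − 68²:  R² = (4624 + 97076) / 452 = 225
R = √225 = 15  ⇒  r_B = 15 − 8 = 7

rB=7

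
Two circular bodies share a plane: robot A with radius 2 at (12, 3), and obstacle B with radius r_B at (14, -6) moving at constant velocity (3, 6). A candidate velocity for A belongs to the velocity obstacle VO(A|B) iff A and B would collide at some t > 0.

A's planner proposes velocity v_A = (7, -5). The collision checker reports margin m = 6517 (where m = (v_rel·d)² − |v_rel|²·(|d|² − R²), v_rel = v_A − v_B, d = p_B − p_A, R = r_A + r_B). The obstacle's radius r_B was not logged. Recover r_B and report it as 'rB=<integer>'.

m = 6517
d = (2, -9);  v_rel = (4, -11),  |v_rel|² = 137
v_rel×d = (4)·(-9) − (-11)·(2) = -14
since m = R²·137 − (-14)²:  R² = (196 + 6517) / 137 = 49
R = √49 = 7  ⇒  r_B = 7 − 2 = 5

rB=5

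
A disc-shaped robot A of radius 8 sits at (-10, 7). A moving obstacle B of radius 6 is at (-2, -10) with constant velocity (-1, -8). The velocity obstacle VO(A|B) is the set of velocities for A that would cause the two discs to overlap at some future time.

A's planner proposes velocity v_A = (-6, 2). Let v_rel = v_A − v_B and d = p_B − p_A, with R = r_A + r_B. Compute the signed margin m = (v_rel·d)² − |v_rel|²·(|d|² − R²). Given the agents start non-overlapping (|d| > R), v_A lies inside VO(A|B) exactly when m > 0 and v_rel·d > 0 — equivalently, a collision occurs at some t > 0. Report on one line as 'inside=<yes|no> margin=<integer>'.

d = (8, -17),  |d|² = 353;  R = 8+6 = 14,  c = 353−14² = 157
v_rel = (-5, 10),  |v_rel|² = 125;  v_rel·d = (-5)·(8) + (10)·(-17) = -210
125·t² + 420·t + 157 = 0  ⇒  m = (-210)² − 125·157 = 24475
m = 24475 > 0,  v_rel·d = -210 < 0  ⇒  outside

inside=no margin=24475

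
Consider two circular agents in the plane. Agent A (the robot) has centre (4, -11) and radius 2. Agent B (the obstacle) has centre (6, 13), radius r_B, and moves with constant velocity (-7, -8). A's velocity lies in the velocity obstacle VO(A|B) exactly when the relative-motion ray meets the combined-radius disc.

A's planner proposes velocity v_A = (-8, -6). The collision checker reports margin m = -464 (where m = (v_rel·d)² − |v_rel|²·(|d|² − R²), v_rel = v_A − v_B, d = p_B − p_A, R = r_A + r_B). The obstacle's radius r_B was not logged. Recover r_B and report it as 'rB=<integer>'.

m = -464
d = (2, 24);  v_rel = (-1, 2),  |v_rel|² = 5
v_rel×d = (-1)·(24) − (2)·(2) = -28
since m = R²·5 − (-28)²:  R² = (784 + -464) / 5 = 64
R = √64 = 8  ⇒  r_B = 8 − 2 = 6

rB=6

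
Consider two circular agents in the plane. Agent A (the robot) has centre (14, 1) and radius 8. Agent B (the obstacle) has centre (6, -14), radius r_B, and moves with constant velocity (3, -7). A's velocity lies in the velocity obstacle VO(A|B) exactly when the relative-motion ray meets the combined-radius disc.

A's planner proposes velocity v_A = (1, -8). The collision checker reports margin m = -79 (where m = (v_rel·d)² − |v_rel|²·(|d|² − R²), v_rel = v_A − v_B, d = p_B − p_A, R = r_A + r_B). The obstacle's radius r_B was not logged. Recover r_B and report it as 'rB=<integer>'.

m = -79
d = (-8, -15);  v_rel = (-2, -1),  |v_rel|² = 5
v_rel×d = (-2)·(-15) − (-1)·(-8) = 22
since m = R²·5 − 22²:  R² = (484 + -79) / 5 = 81
R = √81 = 9  ⇒  r_B = 9 − 8 = 1

rB=1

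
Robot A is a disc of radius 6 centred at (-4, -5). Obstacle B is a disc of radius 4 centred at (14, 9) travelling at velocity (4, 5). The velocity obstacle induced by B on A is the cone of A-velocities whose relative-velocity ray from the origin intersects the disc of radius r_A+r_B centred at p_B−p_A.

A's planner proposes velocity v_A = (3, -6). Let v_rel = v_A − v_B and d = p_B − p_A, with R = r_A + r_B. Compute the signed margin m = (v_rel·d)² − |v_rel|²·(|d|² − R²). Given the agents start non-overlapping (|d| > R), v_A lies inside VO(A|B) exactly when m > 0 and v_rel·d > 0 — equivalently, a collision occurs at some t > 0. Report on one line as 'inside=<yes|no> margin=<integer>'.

d = (18, 14),  |d|² = 520;  R = 6+4 = 10,  c = 520−10² = 420
v_rel = (-1, -11),  |v_rel|² = 122;  v_rel·d = (-1)·(18) + (-11)·(14) = -172
122·t² + 344·t + 420 = 0  ⇒  m = (-172)² − 122·420 = -21656
m = -21656 < 0,  v_rel·d = -172 < 0  ⇒  outside

inside=no margin=-21656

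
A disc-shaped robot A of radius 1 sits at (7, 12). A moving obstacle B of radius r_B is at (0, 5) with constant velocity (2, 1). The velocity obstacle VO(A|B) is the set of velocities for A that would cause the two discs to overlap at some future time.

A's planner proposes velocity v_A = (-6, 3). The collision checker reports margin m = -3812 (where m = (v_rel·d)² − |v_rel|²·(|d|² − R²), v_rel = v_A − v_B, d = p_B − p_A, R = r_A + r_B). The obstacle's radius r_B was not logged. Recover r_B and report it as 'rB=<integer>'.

m = -3812
d = (-7, -7);  v_rel = (-8, 2),  |v_rel|² = 68
v_rel×d = (-8)·(-7) − (2)·(-7) = 70
since m = R²·68 − 70²:  R² = (4900 + -3812) / 68 = 16
R = √16 = 4  ⇒  r_B = 4 − 1 = 3

rB=3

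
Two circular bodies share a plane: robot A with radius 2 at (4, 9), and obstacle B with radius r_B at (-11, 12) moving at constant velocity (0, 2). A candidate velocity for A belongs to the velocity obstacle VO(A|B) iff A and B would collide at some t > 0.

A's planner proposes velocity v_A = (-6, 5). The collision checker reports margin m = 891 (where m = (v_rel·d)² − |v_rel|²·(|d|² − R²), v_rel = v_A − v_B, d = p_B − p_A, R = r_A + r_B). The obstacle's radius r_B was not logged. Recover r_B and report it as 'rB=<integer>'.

m = 891
d = (-15, 3);  v_rel = (-6, 3),  |v_rel|² = 45
v_rel×d = (-6)·(3) − (3)·(-15) = 27
since m = R²·45 − 27²:  R² = (729 + 891) / 45 = 36
R = √36 = 6  ⇒  r_B = 6 − 2 = 4

rB=4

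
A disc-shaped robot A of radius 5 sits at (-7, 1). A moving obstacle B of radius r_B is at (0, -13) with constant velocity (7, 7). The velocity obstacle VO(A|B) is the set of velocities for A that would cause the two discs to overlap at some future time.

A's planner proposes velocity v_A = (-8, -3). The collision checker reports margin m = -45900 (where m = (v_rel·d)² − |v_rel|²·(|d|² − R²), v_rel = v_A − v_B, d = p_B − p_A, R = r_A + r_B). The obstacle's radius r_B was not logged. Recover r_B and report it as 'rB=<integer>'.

m = -45900
d = (7, -14);  v_rel = (-15, -10),  |v_rel|² = 325
v_rel×d = (-15)·(-14) − (-10)·(7) = 280
since m = R²·325 − 280²:  R² = (78400 + -45900) / 325 = 100
R = √100 = 10  ⇒  r_B = 10 − 5 = 5

rB=5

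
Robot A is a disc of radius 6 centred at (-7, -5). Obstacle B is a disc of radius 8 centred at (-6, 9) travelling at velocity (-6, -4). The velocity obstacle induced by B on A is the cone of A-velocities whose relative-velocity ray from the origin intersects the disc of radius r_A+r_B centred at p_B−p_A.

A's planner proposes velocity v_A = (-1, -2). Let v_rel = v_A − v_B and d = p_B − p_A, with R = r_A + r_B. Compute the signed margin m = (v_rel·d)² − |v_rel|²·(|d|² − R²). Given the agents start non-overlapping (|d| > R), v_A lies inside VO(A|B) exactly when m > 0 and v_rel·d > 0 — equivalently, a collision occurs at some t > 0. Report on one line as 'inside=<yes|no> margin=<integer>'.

d = (1, 14),  |d|² = 197;  R = 6+8 = 14,  c = 197−14² = 1
v_rel = (5, 2),  |v_rel|² = 29;  v_rel·d = (5)·(1) + (2)·(14) = 33
29·t² − 66·t + 1 = 0  ⇒  m = 33² − 29·1 = 1060
m = 1060 > 0,  v_rel·d = 33 > 0  ⇒  inside

inside=yes margin=1060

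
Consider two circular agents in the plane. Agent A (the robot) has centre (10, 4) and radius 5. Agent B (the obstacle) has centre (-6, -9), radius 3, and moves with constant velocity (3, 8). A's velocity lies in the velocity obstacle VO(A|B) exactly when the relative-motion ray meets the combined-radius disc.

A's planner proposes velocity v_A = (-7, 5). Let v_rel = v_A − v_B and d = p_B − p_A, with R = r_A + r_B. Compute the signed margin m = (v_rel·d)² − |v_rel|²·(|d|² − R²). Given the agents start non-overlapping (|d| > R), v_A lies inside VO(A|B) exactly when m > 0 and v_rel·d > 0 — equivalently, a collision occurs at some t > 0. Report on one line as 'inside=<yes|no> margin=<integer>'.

d = (-16, -13),  |d|² = 425;  R = 5+3 = 8,  c = 425−8² = 361
v_rel = (-10, -3),  |v_rel|² = 109;  v_rel·d = (-10)·(-16) + (-3)·(-13) = 199
109·t² − 398·t + 361 = 0  ⇒  m = 199² − 109·361 = 252
m = 252 > 0,  v_rel·d = 199 > 0  ⇒  inside

inside=yes margin=252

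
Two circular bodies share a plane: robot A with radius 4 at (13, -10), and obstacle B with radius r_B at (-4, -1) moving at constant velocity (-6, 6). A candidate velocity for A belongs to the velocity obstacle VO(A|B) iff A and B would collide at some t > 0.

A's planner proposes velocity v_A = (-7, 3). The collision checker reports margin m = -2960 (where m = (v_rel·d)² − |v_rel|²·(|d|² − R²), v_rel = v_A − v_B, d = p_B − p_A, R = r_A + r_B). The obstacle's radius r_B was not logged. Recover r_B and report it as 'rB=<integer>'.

m = -2960
d = (-17, 9);  v_rel = (-1, -3),  |v_rel|² = 10
v_rel×d = (-1)·(9) − (-3)·(-17) = -60
since m = R²·10 − (-60)²:  R² = (3600 + -2960) / 10 = 64
R = √64 = 8  ⇒  r_B = 8 − 4 = 4

rB=4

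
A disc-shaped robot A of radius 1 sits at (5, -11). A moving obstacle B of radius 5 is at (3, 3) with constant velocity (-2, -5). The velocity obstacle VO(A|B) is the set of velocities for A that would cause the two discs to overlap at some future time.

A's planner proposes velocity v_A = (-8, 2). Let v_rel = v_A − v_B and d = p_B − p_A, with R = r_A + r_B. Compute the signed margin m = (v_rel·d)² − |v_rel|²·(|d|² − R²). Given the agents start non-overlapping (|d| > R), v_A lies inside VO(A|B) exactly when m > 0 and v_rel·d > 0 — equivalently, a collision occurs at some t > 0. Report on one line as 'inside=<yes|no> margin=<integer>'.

d = (-2, 14),  |d|² = 200;  R = 1+5 = 6,  c = 200−6² = 164
v_rel = (-6, 7),  |v_rel|² = 85;  v_rel·d = (-6)·(-2) + (7)·(14) = 110
85·t² − 220·t + 164 = 0  ⇒  m = 110² − 85·164 = -1840
m = -1840 < 0,  v_rel·d = 110 > 0  ⇒  outside

inside=no margin=-1840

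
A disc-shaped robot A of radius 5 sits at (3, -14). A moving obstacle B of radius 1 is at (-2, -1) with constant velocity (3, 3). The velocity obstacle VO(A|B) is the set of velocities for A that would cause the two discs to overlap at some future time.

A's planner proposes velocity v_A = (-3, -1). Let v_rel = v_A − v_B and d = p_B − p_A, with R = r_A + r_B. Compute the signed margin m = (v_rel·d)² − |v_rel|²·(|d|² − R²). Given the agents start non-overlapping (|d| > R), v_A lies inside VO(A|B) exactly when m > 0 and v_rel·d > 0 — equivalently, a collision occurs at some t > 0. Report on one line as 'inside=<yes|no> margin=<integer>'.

d = (-5, 13),  |d|² = 194;  R = 5+1 = 6,  c = 194−6² = 158
v_rel = (-6, -4),  |v_rel|² = 52;  v_rel·d = (-6)·(-5) + (-4)·(13) = -22
52·t² + 44·t + 158 = 0  ⇒  m = (-22)² − 52·158 = -7732
m = -7732 < 0,  v_rel·d = -22 < 0  ⇒  outside

inside=no margin=-7732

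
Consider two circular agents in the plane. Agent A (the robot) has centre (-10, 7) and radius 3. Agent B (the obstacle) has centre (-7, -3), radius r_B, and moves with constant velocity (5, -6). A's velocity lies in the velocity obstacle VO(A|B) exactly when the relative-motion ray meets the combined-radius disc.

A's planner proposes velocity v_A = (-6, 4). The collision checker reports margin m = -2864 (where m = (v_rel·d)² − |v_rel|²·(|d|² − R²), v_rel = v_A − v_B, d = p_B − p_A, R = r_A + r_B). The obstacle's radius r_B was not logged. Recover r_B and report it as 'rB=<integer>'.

m = -2864
d = (3, -10);  v_rel = (-11, 10),  |v_rel|² = 221
v_rel×d = (-11)·(-10) − (10)·(3) = 80
since m = R²·221 − 80²:  R² = (6400 + -2864) / 221 = 16
R = √16 = 4  ⇒  r_B = 4 − 3 = 1

rB=1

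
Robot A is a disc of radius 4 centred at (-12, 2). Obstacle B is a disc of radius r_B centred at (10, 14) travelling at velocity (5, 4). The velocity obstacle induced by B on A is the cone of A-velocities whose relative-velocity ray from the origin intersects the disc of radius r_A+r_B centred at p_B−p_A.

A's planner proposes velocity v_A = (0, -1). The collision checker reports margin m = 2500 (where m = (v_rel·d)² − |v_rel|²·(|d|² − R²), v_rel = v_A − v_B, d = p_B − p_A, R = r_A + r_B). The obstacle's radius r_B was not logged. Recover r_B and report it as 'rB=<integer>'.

m = 2500
d = (22, 12);  v_rel = (-5, -5),  |v_rel|² = 50
v_rel×d = (-5)·(12) − (-5)·(22) = 50
since m = R²·50 − 50²:  R² = (2500 + 2500) / 50 = 100
R = √100 = 10  ⇒  r_B = 10 − 4 = 6

rB=6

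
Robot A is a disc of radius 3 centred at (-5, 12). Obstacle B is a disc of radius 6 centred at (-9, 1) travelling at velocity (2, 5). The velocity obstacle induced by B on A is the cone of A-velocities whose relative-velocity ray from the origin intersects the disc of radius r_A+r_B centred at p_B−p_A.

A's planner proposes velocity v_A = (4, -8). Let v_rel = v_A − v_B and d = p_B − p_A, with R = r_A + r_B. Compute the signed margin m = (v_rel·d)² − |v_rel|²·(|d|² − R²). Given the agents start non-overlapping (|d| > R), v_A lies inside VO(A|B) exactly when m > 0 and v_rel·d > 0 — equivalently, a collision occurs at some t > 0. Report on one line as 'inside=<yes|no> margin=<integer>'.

d = (-4, -11),  |d|² = 137;  R = 3+6 = 9,  c = 137−9² = 56
v_rel = (2, -13),  |v_rel|² = 173;  v_rel·d = (2)·(-4) + (-13)·(-11) = 135
173·t² − 270·t + 56 = 0  ⇒  m = 135² − 173·56 = 8537
m = 8537 > 0,  v_rel·d = 135 > 0  ⇒  inside

inside=yes margin=8537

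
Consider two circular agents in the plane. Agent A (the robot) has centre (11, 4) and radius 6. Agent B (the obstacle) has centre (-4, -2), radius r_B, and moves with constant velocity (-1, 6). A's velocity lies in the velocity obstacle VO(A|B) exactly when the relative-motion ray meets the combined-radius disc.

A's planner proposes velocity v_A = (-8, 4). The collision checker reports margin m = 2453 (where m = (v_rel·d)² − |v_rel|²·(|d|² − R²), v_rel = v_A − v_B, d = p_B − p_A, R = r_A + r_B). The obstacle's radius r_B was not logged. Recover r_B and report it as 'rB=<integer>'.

m = 2453
d = (-15, -6);  v_rel = (-7, -2),  |v_rel|² = 53
v_rel×d = (-7)·(-6) − (-2)·(-15) = 12
since m = R²·53 − 12²:  R² = (144 + 2453) / 53 = 49
R = √49 = 7  ⇒  r_B = 7 − 6 = 1

rB=1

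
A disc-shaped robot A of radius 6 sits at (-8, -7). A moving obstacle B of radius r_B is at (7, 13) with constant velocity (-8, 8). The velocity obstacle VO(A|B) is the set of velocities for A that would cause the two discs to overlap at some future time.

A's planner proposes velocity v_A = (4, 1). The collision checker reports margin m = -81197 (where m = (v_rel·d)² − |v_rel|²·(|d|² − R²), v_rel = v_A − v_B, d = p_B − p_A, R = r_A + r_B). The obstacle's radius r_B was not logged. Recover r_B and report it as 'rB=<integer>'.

m = -81197
d = (15, 20);  v_rel = (12, -7),  |v_rel|² = 193
v_rel×d = (12)·(20) − (-7)·(15) = 345
since m = R²·193 − 345²:  R² = (119025 + -81197) / 193 = 196
R = √196 = 14  ⇒  r_B = 14 − 6 = 8

rB=8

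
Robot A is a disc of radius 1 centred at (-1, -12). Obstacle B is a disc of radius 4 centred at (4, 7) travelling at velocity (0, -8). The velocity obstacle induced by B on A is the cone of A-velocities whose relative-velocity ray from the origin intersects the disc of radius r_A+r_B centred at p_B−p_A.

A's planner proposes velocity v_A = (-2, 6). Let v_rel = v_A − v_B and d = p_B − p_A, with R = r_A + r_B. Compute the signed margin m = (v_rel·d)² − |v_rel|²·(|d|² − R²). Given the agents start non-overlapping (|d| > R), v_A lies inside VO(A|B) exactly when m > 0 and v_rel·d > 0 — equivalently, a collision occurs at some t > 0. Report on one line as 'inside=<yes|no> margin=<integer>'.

d = (5, 19),  |d|² = 386;  R = 1+4 = 5,  c = 386−5² = 361
v_rel = (-2, 14),  |v_rel|² = 200;  v_rel·d = (-2)·(5) + (14)·(19) = 256
200·t² − 512·t + 361 = 0  ⇒  m = 256² − 200·361 = -6664
m = -6664 < 0,  v_rel·d = 256 > 0  ⇒  outside

inside=no margin=-6664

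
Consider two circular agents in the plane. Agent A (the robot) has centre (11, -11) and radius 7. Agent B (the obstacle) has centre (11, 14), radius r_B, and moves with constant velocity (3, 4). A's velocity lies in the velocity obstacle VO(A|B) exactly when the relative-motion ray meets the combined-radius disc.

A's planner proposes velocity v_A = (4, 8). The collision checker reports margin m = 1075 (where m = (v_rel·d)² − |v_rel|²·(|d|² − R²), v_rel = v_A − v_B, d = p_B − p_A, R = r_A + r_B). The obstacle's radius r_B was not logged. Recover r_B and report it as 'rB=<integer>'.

m = 1075
d = (0, 25);  v_rel = (1, 4),  |v_rel|² = 17
v_rel×d = (1)·(25) − (4)·(0) = 25
since m = R²·17 − 25²:  R² = (625 + 1075) / 17 = 100
R = √100 = 10  ⇒  r_B = 10 − 7 = 3

rB=3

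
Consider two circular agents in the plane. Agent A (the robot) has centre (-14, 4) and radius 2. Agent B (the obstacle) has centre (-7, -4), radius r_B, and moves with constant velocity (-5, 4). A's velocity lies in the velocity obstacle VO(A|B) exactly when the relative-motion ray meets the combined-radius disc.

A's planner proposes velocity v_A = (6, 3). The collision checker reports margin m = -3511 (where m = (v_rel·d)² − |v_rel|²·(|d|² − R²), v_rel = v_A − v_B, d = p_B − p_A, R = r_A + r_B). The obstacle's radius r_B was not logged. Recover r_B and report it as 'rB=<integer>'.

m = -3511
d = (7, -8);  v_rel = (11, -1),  |v_rel|² = 122
v_rel×d = (11)·(-8) − (-1)·(7) = -81
since m = R²·122 − (-81)²:  R² = (6561 + -3511) / 122 = 25
R = √25 = 5  ⇒  r_B = 5 − 2 = 3

rB=3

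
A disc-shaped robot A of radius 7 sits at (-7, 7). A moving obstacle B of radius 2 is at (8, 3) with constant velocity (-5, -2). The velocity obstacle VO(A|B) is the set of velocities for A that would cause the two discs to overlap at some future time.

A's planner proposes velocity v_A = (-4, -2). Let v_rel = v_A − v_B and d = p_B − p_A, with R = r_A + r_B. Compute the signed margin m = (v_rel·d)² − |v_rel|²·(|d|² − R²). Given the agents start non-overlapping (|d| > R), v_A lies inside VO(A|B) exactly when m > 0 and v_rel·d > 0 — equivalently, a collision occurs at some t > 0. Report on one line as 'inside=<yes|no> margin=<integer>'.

d = (15, -4),  |d|² = 241;  R = 7+2 = 9,  c = 241−9² = 160
v_rel = (1, 0),  |v_rel|² = 1;  v_rel·d = (1)·(15) + (0)·(-4) = 15
1·t² − 30·t + 160 = 0  ⇒  m = 15² − 1·160 = 65
m = 65 > 0,  v_rel·d = 15 > 0  ⇒  inside

inside=yes margin=65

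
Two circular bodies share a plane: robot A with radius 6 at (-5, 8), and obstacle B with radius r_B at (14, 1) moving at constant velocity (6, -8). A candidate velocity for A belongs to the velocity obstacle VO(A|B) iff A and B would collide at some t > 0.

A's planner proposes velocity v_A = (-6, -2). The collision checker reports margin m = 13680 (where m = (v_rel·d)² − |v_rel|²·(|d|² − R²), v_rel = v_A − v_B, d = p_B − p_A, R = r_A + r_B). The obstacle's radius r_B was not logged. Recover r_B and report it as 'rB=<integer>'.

m = 13680
d = (19, -7);  v_rel = (-12, 6),  |v_rel|² = 180
v_rel×d = (-12)·(-7) − (6)·(19) = -30
since m = R²·180 − (-30)²:  R² = (900 + 13680) / 180 = 81
R = √81 = 9  ⇒  r_B = 9 − 6 = 3

rB=3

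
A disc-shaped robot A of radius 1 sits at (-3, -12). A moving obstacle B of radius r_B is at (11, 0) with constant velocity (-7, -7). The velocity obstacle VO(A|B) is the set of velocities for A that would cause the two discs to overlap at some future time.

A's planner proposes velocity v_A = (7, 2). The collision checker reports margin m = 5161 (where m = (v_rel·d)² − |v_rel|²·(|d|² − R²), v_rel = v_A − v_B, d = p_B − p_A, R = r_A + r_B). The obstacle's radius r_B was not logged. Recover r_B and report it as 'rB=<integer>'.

m = 5161
d = (14, 12);  v_rel = (14, 9),  |v_rel|² = 277
v_rel×d = (14)·(12) − (9)·(14) = 42
since m = R²·277 − 42²:  R² = (1764 + 5161) / 277 = 25
R = √25 = 5  ⇒  r_B = 5 − 1 = 4

rB=4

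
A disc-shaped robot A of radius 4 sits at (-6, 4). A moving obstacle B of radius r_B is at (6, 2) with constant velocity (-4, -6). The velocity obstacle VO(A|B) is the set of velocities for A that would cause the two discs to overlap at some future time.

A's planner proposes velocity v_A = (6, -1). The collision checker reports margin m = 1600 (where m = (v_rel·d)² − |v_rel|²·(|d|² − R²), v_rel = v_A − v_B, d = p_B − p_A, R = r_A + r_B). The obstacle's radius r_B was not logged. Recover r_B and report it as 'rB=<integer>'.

m = 1600
d = (12, -2);  v_rel = (10, 5),  |v_rel|² = 125
v_rel×d = (10)·(-2) − (5)·(12) = -80
since m = R²·125 − (-80)²:  R² = (6400 + 1600) / 125 = 64
R = √64 = 8  ⇒  r_B = 8 − 4 = 4

rB=4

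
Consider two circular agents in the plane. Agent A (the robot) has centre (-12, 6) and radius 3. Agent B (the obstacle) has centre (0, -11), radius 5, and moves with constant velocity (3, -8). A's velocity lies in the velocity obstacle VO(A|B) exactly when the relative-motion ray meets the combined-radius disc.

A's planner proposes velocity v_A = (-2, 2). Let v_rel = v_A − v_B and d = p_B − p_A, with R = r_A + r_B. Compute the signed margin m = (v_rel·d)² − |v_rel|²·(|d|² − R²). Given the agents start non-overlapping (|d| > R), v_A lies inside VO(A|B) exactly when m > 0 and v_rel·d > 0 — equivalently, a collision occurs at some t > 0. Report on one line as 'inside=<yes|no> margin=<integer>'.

d = (12, -17),  |d|² = 433;  R = 3+5 = 8,  c = 433−8² = 369
v_rel = (-5, 10),  |v_rel|² = 125;  v_rel·d = (-5)·(12) + (10)·(-17) = -230
125·t² + 460·t + 369 = 0  ⇒  m = (-230)² − 125·369 = 6775
m = 6775 > 0,  v_rel·d = -230 < 0  ⇒  outside

inside=no margin=6775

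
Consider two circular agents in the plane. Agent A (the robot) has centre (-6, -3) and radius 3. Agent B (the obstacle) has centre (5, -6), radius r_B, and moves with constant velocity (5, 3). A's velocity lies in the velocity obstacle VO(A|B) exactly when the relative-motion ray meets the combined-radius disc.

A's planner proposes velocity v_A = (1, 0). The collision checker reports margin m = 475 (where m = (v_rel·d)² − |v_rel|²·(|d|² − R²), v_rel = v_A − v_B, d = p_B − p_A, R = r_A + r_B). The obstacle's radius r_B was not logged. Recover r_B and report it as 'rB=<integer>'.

m = 475
d = (11, -3);  v_rel = (-4, -3),  |v_rel|² = 25
v_rel×d = (-4)·(-3) − (-3)·(11) = 45
since m = R²·25 − 45²:  R² = (2025 + 475) / 25 = 100
R = √100 = 10  ⇒  r_B = 10 − 3 = 7

rB=7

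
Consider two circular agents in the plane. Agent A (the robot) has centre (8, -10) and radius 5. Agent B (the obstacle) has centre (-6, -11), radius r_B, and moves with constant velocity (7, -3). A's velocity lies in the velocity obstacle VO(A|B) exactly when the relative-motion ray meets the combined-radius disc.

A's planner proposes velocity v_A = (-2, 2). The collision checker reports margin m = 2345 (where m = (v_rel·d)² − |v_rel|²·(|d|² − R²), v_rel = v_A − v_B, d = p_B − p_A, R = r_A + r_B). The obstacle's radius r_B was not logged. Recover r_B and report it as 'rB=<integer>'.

m = 2345
d = (-14, -1);  v_rel = (-9, 5),  |v_rel|² = 106
v_rel×d = (-9)·(-1) − (5)·(-14) = 79
since m = R²·106 − 79²:  R² = (6241 + 2345) / 106 = 81
R = √81 = 9  ⇒  r_B = 9 − 5 = 4

rB=4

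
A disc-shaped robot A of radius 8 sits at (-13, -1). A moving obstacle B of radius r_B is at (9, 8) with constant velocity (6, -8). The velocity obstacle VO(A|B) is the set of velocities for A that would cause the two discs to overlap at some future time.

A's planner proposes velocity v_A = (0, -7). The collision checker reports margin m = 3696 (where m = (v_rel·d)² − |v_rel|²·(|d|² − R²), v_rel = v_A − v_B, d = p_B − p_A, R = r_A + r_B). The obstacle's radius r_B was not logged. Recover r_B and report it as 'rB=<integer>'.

m = 3696
d = (22, 9);  v_rel = (-6, 1),  |v_rel|² = 37
v_rel×d = (-6)·(9) − (1)·(22) = -76
since m = R²·37 − (-76)²:  R² = (5776 + 3696) / 37 = 256
R = √256 = 16  ⇒  r_B = 16 − 8 = 8

rB=8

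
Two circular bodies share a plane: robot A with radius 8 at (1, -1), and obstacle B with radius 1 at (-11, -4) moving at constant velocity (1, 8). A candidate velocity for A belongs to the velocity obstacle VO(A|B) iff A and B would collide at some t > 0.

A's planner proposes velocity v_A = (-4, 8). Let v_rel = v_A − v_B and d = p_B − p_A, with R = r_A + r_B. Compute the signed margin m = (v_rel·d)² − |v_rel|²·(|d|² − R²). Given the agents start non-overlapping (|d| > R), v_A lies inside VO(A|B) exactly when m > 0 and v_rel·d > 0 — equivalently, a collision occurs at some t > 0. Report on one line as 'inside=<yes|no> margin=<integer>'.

d = (-12, -3),  |d|² = 153;  R = 8+1 = 9,  c = 153−9² = 72
v_rel = (-5, 0),  |v_rel|² = 25;  v_rel·d = (-5)·(-12) + (0)·(-3) = 60
25·t² − 120·t + 72 = 0  ⇒  m = 60² − 25·72 = 1800
m = 1800 > 0,  v_rel·d = 60 > 0  ⇒  inside

inside=yes margin=1800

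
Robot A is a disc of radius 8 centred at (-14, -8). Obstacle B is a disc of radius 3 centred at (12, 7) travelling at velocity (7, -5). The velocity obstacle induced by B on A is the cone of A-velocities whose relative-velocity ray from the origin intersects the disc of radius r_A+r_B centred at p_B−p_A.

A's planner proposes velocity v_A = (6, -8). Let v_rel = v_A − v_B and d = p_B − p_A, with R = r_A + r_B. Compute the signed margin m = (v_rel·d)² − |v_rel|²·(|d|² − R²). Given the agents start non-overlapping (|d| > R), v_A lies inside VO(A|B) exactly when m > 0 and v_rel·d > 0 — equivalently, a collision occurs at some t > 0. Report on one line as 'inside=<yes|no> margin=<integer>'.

d = (26, 15),  |d|² = 901;  R = 8+3 = 11,  c = 901−11² = 780
v_rel = (-1, -3),  |v_rel|² = 10;  v_rel·d = (-1)·(26) + (-3)·(15) = -71
10·t² + 142·t + 780 = 0  ⇒  m = (-71)² − 10·780 = -2759
m = -2759 < 0,  v_rel·d = -71 < 0  ⇒  outside

inside=no margin=-2759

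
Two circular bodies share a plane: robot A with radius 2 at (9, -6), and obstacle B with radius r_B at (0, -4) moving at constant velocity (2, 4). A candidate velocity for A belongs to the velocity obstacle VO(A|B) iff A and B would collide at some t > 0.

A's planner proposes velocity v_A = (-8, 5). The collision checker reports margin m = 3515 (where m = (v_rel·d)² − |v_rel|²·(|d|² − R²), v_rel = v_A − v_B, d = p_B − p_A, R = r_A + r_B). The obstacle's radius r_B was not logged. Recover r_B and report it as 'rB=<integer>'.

m = 3515
d = (-9, 2);  v_rel = (-10, 1),  |v_rel|² = 101
v_rel×d = (-10)·(2) − (1)·(-9) = -11
since m = R²·101 − (-11)²:  R² = (121 + 3515) / 101 = 36
R = √36 = 6  ⇒  r_B = 6 − 2 = 4

rB=4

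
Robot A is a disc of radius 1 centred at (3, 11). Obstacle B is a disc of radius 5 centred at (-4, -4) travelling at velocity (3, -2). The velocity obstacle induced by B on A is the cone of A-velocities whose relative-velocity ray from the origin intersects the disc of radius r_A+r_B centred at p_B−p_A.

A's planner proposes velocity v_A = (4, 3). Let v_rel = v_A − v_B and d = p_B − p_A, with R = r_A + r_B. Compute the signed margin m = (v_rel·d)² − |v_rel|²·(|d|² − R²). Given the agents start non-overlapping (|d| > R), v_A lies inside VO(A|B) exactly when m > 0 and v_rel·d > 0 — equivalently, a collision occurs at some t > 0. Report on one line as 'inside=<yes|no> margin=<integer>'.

d = (-7, -15),  |d|² = 274;  R = 1+5 = 6,  c = 274−6² = 238
v_rel = (1, 5),  |v_rel|² = 26;  v_rel·d = (1)·(-7) + (5)·(-15) = -82
26·t² + 164·t + 238 = 0  ⇒  m = (-82)² − 26·238 = 536
m = 536 > 0,  v_rel·d = -82 < 0  ⇒  outside

inside=no margin=536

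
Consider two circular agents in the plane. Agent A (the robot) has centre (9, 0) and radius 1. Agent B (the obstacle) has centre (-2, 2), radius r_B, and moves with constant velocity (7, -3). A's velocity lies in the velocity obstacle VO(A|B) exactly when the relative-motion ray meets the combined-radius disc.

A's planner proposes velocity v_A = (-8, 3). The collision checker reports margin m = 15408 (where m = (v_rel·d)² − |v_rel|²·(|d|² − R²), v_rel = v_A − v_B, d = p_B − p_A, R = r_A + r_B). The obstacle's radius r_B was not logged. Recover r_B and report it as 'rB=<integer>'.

m = 15408
d = (-11, 2);  v_rel = (-15, 6),  |v_rel|² = 261
v_rel×d = (-15)·(2) − (6)·(-11) = 36
since m = R²·261 − 36²:  R² = (1296 + 15408) / 261 = 64
R = √64 = 8  ⇒  r_B = 8 − 1 = 7

rB=7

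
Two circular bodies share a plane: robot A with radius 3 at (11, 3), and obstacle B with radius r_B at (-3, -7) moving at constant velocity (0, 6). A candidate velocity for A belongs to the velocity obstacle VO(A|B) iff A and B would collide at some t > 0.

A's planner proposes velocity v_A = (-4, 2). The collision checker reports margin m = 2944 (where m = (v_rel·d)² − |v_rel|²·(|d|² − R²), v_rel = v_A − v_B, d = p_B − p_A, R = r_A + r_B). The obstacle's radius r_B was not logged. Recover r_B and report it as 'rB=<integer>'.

m = 2944
d = (-14, -10);  v_rel = (-4, -4),  |v_rel|² = 32
v_rel×d = (-4)·(-10) − (-4)·(-14) = -16
since m = R²·32 − (-16)²:  R² = (256 + 2944) / 32 = 100
R = √100 = 10  ⇒  r_B = 10 − 3 = 7

rB=7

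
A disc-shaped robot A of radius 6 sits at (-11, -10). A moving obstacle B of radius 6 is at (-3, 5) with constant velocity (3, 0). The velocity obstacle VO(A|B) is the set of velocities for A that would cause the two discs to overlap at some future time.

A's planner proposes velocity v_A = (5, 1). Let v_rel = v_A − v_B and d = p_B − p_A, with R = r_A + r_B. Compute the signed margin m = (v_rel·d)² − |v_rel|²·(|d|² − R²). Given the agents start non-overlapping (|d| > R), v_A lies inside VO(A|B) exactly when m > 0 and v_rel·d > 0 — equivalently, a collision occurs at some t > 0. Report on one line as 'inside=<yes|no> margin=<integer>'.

d = (8, 15),  |d|² = 289;  R = 6+6 = 12,  c = 289−12² = 145
v_rel = (2, 1),  |v_rel|² = 5;  v_rel·d = (2)·(8) + (1)·(15) = 31
5·t² − 62·t + 145 = 0  ⇒  m = 31² − 5·145 = 236
m = 236 > 0,  v_rel·d = 31 > 0  ⇒  inside

inside=yes margin=236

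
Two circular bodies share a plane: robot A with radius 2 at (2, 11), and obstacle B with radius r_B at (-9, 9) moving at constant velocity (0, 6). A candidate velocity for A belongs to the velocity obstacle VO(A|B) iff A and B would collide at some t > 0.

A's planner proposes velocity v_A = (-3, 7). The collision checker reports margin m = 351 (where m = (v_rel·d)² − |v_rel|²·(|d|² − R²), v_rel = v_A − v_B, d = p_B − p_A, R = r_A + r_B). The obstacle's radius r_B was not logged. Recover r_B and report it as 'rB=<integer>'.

m = 351
d = (-11, -2);  v_rel = (-3, 1),  |v_rel|² = 10
v_rel×d = (-3)·(-2) − (1)·(-11) = 17
since m = R²·10 − 17²:  R² = (289 + 351) / 10 = 64
R = √64 = 8  ⇒  r_B = 8 − 2 = 6

rB=6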